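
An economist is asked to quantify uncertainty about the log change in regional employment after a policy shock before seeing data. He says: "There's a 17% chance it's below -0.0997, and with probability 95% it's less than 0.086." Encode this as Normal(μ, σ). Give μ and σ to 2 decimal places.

The p-quantile of Normal(μ,σ) is μ + z_p·σ, with z_{0.17} = -0.9542 and z_{0.95} = 1.645.
Eliminate σ: μ = (z₂·x₁ − z₁·x₂)/(z₂ − z₁) = (1.645·-0.0997 − (-0.9542)·0.086)/2.599 = -0.03.
Then σ = (x₂ − x₁)/(z₂ − z₁) = (0.086 − -0.0997)/2.599 = 0.07.

μ = -0.03, σ = 0.07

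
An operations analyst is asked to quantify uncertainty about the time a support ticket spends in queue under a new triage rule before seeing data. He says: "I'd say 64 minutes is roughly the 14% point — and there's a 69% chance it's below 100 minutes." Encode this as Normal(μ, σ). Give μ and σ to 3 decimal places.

For Normal(μ,σ), the p-quantile is μ + z_p·σ. Here z_{0.14} = -1.08, z_{0.69} = 0.4959.
So 64 = μ − 1.08σ and 100 = μ + 0.4959σ.
Subtracting: σ = (100 − 64)/(0.4959 − (-1.08)) = 22.840.
Then μ = 64 − (-1.08)·22.840 = 88.675.

μ = 88.675, σ = 22.840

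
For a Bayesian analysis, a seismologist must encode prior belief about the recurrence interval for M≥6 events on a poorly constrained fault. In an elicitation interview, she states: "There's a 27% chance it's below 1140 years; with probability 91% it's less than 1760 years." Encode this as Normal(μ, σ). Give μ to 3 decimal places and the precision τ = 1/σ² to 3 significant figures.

For Normal(μ,σ), the p-quantile is μ + z_p·σ. Here z_{0.27} = -0.6128, z_{0.91} = 1.341.
So 1140 = μ − 0.6128σ and 1760 = μ + 1.341σ.
Subtracting: σ = (1760 − 1140)/(1.341 − (-0.6128)) = 317.368.
Then μ = 1140 − (-0.6128)·317.368 = 1334.487.
Precision τ = 1/σ² = 1/317.4² = 9.93e-06.

μ = 1334.487, τ = 9.93e-06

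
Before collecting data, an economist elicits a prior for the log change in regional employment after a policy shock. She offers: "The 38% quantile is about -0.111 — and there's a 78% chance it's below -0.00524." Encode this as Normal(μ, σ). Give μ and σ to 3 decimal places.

For Normal(μ,σ), the p-quantile is μ + z_p·σ. Here z_{0.38} = -0.3055, z_{0.78} = 0.7722.
So -0.111 = μ − 0.3055σ and -0.00524 = μ + 0.7722σ.
Subtracting: σ = (-0.00524 − -0.111)/(0.7722 − (-0.3055)) = 0.098.
Then μ = -0.111 − (-0.3055)·0.098 = -0.081.

μ = -0.081, σ = 0.098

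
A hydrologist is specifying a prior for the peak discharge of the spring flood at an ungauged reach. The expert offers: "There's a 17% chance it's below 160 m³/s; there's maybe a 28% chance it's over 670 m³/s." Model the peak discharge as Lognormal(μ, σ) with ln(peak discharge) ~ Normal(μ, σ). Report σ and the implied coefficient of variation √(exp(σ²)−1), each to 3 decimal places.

If T ~ Lognormal(μ,σ) then ln T ~ Normal(μ,σ), so the p-quantile of ln T is μ + z_p·σ.
ln(160) = 5.075 and ln(670) = 6.507; z_{0.17} = -0.9542, z_{0.72} = 0.5828.
σ = (6.507 − 5.075)/(0.5828 − (-0.9542)) = 0.932.
μ = 5.075 − (-0.9542)·0.932 = 5.964.
CV = √(exp(σ²)−1) = √(exp(0.8682)−1) = 1.176.

σ ≈ 0.932, CV ≈ 1.176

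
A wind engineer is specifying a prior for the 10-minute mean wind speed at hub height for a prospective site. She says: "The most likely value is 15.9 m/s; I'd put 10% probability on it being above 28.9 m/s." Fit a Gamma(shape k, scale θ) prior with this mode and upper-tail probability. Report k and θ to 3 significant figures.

k ≈ 6.34, θ ≈ 2.98

Gamma(k,θ) with k>1 has mode (k−1)θ, so θ = 15.9/(k−1).
Need P(X < 28.9) = 0.9 with θ tied to k this way. Start at k = 2, θ = 15.9: P(X<28.9) ≈ 0.542.
Too low — raise k to concentrate. Iterating converges to k ≈ 6.34.
Then θ = 15.9/(6.34−1) ≈ 2.98.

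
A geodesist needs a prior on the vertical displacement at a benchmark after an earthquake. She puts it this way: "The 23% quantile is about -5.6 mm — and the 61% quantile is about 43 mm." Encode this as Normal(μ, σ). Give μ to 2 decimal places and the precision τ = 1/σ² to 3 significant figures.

For Normal(μ,σ), the p-quantile is μ + z_p·σ. Here z_{0.23} = -0.7388, z_{0.61} = 0.2793.
So -5.6 = μ − 0.7388σ and 43 = μ + 0.2793σ.
Subtracting: σ = (43 − -5.6)/(0.2793 − (-0.7388)) = 47.73.
Then μ = -5.6 − (-0.7388)·47.73 = 29.67.
Precision τ = 1/σ² = 1/47.73² = 0.000439.

μ = 29.67, τ = 0.000439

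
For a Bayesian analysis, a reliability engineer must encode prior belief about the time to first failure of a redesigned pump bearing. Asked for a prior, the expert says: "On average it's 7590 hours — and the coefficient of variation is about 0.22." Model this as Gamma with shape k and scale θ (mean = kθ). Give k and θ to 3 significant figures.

k ≈ 20.7, θ ≈ 367

For Gamma(k, scale θ): mean = kθ, variance = kθ², so CV = 1/√k.
CV = 0.22, hence k = 1/CV² = 20.7.
Then θ = mean/k = 7590/20.7 = 367.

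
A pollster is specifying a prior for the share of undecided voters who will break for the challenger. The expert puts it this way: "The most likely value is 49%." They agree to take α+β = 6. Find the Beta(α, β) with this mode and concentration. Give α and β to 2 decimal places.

α = 2.96, β = 3.04

For α,β > 1 the Beta mode is (α−1)/(α+β−2). With α+β = 6, the mode is (α−1)/4.
Set (α−1)/4 = 0.49 → α = 1 + 0.49·4 = 2.96.
β = 6 − α = 3.04.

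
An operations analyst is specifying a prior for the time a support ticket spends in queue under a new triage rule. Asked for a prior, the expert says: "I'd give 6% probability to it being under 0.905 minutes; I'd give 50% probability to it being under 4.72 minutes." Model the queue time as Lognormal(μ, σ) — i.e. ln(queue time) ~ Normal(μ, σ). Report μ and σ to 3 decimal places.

If T ~ Lognormal(μ,σ) then ln T ~ Normal(μ,σ), so the p-quantile of ln T is μ + z_p·σ.
ln(0.905) = -0.09982 and ln(4.72) = 1.552; z_{0.06} = -1.555, z_{0.5} = 0.
σ = (1.552 − -0.09982)/(0 − (-1.555)) = 1.062.
μ = -0.09982 − (-1.555)·1.062 = 1.552.

μ ≈ 1.552, σ ≈ 1.062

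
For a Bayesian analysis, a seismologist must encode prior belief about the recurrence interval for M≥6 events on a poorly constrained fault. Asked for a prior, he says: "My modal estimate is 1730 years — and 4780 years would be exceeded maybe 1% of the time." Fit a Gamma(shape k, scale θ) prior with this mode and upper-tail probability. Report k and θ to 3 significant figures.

Gamma(k,θ) with k>1 has mode (k−1)θ, so θ = 1730/(k−1).
Need P(X < 4780) = 0.99 with θ tied to k this way. Start at k = 2, θ = 1730: P(X<4780) ≈ 0.763.
Too low — raise k to concentrate. Iterating converges to k ≈ 5.44.
Then θ = 1730/(5.44−1) ≈ 389.

k ≈ 5.44, θ ≈ 389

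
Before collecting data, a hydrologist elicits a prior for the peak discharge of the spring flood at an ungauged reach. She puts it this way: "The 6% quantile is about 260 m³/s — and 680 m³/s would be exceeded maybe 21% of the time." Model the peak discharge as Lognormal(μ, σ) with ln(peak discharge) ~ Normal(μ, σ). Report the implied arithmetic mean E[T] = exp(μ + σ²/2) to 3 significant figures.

E[T] ≈ 532 m³/s

If T ~ Lognormal(μ,σ) then ln T ~ Normal(μ,σ), so the p-quantile of ln T is μ + z_p·σ.
ln(260) = 5.561 and ln(680) = 6.522; z_{0.06} = -1.555, z_{0.79} = 0.8064.
σ = (6.522 − 5.561)/(0.8064 − (-1.555)) = 0.407.
μ = 5.561 − (-1.555)·0.407 = 6.194.
E[T] = exp(μ + σ²/2) = exp(6.194 + 0.0829) = 532 m³/s.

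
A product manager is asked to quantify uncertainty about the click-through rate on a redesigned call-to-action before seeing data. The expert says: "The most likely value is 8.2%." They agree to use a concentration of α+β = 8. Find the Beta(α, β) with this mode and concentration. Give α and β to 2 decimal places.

For α,β > 1 the Beta mode is (α−1)/(α+β−2). With α+β = 8, the mode is (α−1)/6.
Set (α−1)/6 = 0.082 → α = 1 + 0.082·6 = 1.49.
β = 8 − α = 6.51.

α = 1.49, β = 6.51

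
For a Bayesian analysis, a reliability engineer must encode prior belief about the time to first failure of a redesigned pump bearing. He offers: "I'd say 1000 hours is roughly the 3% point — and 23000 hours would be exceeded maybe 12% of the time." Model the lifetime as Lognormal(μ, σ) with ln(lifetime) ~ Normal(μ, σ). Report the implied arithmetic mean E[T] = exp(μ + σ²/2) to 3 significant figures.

If T ~ Lognormal(μ,σ) then ln T ~ Normal(μ,σ), so the p-quantile of ln T is μ + z_p·σ.
ln(1000) = 6.908 and ln(23000) = 10.04; z_{0.03} = -1.881, z_{0.88} = 1.175.
σ = (10.04 − 6.908)/(1.175 − (-1.881)) = 1.026.
μ = 6.908 − (-1.881)·1.026 = 8.838.
E[T] = exp(μ + σ²/2) = exp(8.838 + 0.5264) = 11700 hours.

E[T] ≈ 11700 hours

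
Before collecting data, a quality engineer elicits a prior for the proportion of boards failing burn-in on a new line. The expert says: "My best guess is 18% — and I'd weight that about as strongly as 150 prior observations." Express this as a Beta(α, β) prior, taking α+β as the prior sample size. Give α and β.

Under the effective-sample-size interpretation, Beta(α, β) has prior mean α/(α+β) and prior sample size α+β.
So α+β = 150 and α/(α+β) = 0.18, giving α = 0.18·150 = 27 and β = 150 − 27 = 123.

α = 27, β = 123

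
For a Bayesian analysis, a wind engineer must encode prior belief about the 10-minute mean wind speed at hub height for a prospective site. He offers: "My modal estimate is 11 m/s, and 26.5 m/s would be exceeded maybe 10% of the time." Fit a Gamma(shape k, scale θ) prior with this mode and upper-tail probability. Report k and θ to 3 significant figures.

Gamma(k,θ) with k>1 has mode (k−1)θ, so θ = 11/(k−1).
Need P(X < 26.5) = 0.9 with θ tied to k this way. Start at k = 2, θ = 11: P(X<26.5) ≈ 0.694.
Too low — raise k to concentrate. Iterating converges to k ≈ 3.49.
Then θ = 11/(3.49−1) ≈ 4.42.

k ≈ 3.49, θ ≈ 4.42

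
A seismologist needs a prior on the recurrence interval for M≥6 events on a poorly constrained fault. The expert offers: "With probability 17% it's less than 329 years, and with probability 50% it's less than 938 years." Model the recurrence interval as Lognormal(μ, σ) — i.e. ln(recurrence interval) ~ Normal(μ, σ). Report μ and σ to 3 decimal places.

μ ≈ 6.844, σ ≈ 1.098

If T ~ Lognormal(μ,σ) then ln T ~ Normal(μ,σ), so the p-quantile of ln T is μ + z_p·σ.
ln(329) = 5.796 and ln(938) = 6.844; z_{0.17} = -0.9542, z_{0.5} = 0.
σ = (6.844 − 5.796)/(0 − (-0.9542)) = 1.098.
μ = 5.796 − (-0.9542)·1.098 = 6.844.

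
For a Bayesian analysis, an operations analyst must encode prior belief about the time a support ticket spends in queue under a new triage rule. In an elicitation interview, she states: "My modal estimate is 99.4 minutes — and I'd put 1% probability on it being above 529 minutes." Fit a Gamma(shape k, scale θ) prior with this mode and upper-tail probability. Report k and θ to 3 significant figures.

k ≈ 2.38, θ ≈ 72.2

Gamma(k,θ) with k>1 has mode (k−1)θ, so θ = 99.4/(k−1).
Need P(X < 529) = 0.99 with θ tied to k this way. Start at k = 2, θ = 99.4: P(X<529) ≈ 0.969.
Too low — raise k to concentrate. Iterating converges to k ≈ 2.38.
Then θ = 99.4/(2.38−1) ≈ 72.2.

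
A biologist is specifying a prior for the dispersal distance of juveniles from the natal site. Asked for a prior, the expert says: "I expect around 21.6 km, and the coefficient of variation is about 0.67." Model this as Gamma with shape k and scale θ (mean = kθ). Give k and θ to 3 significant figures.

k ≈ 2.23, θ ≈ 9.7

For Gamma(k, scale θ): mean = kθ, variance = kθ², so CV = 1/√k.
CV = 0.67, hence k = 1/CV² = 2.23.
Then θ = mean/k = 21.6/2.23 = 9.7.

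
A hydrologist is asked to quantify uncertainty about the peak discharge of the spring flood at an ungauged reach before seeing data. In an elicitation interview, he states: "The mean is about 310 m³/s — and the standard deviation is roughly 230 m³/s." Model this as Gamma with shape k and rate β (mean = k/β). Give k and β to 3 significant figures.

k ≈ 1.82, β ≈ 0.00586

For Gamma(k, rate β): mean = k/β, variance = k/β², so CV = 1/√k.
CV = SD/mean = 230/310 = 0.7419, hence k = 1/CV² = 1.82.
Then β = k/mean = 1.82/310 = 0.00586.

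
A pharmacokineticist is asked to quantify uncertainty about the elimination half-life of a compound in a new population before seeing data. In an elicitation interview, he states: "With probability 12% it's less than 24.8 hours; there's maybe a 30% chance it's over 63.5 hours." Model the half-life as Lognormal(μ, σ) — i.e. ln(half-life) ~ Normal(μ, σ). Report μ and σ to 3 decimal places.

If T ~ Lognormal(μ,σ) then ln T ~ Normal(μ,σ), so the p-quantile of ln T is μ + z_p·σ.
ln(24.8) = 3.211 and ln(63.5) = 4.151; z_{0.12} = -1.175, z_{0.7} = 0.5244.
σ = (4.151 − 3.211)/(0.5244 − (-1.175)) = 0.553.
μ = 3.211 − (-1.175)·0.553 = 3.861.

μ ≈ 3.861, σ ≈ 0.553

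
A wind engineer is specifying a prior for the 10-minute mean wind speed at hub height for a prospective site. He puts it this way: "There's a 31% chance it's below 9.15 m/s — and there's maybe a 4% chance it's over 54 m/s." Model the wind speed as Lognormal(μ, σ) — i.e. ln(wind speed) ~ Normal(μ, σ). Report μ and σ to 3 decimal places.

If T ~ Lognormal(μ,σ) then ln T ~ Normal(μ,σ), so the p-quantile of ln T is μ + z_p·σ.
ln(9.15) = 2.214 and ln(54) = 3.989; z_{0.31} = -0.4959, z_{0.96} = 1.751.
σ = (3.989 − 2.214)/(1.751 − (-0.4959)) = 0.790.
μ = 2.214 − (-0.4959)·0.790 = 2.606.

μ ≈ 2.606, σ ≈ 0.790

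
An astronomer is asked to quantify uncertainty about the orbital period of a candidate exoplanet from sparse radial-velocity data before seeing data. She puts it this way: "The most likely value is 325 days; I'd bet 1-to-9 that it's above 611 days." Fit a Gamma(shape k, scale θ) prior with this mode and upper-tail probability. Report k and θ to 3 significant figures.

k ≈ 5.79, θ ≈ 67.8

Gamma(k,θ) with k>1 has mode (k−1)θ, so θ = 325/(k−1).
Need P(X < 611) = 0.9 with θ tied to k this way. Start at k = 2, θ = 325: P(X<611) ≈ 0.561.
Too low — raise k to concentrate. Iterating converges to k ≈ 5.79.
Then θ = 325/(5.79−1) ≈ 67.8.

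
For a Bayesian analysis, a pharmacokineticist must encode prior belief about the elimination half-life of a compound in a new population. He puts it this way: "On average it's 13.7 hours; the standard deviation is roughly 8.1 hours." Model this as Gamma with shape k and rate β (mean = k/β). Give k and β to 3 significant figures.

For Gamma(k, rate β): mean = k/β, variance = k/β², so CV = 1/√k.
CV = SD/mean = 8.1/13.7 = 0.5912, hence k = 1/CV² = 2.86.
Then β = k/mean = 2.86/13.7 = 0.209.

k ≈ 2.86, β ≈ 0.209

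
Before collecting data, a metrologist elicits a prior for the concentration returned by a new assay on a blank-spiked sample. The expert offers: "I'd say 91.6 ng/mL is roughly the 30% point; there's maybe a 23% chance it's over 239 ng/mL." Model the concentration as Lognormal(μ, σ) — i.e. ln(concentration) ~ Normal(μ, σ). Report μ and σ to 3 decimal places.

If T ~ Lognormal(μ,σ) then ln T ~ Normal(μ,σ), so the p-quantile of ln T is μ + z_p·σ.
ln(91.6) = 4.517 and ln(239) = 5.476; z_{0.3} = -0.5244, z_{0.77} = 0.7388.
σ = (5.476 − 4.517)/(0.7388 − (-0.5244)) = 0.759.
μ = 4.517 − (-0.5244)·0.759 = 4.916.

μ ≈ 4.916, σ ≈ 0.759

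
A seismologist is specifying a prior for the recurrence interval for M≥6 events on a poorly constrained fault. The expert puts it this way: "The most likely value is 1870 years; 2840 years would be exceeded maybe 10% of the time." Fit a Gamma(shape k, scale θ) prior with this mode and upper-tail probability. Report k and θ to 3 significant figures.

k ≈ 11.7, θ ≈ 175

Gamma(k,θ) with k>1 has mode (k−1)θ, so θ = 1870/(k−1).
Need P(X < 2840) = 0.9 with θ tied to k this way. Start at k = 2, θ = 1870: P(X<2840) ≈ 0.448.
Too low — raise k to concentrate. Iterating converges to k ≈ 11.7.
Then θ = 1870/(11.7−1) ≈ 175.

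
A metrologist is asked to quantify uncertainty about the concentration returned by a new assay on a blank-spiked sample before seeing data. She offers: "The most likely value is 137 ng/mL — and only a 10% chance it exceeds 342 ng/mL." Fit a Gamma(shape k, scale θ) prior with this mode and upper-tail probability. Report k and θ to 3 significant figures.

k ≈ 3.29, θ ≈ 59.7

Gamma(k,θ) with k>1 has mode (k−1)θ, so θ = 137/(k−1).
Need P(X < 342) = 0.9 with θ tied to k this way. Start at k = 2, θ = 137: P(X<342) ≈ 0.712.
Too low — raise k to concentrate. Iterating converges to k ≈ 3.29.
Then θ = 137/(3.29−1) ≈ 59.7.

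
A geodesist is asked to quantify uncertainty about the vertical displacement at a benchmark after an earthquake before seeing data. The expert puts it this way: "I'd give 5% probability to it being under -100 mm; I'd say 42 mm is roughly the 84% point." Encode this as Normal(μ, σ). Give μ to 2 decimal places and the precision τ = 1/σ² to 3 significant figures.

The p-quantile of Normal(μ,σ) is μ + z_p·σ, with z_{0.05} = -1.645 and z_{0.84} = 0.9945.
Eliminate σ: μ = (z₂·x₁ − z₁·x₂)/(z₂ − z₁) = (0.9945·-100 − (-1.645)·42)/2.639 = -11.50.
Then σ = (x₂ − x₁)/(z₂ − z₁) = (42 − -100)/2.639 = 53.80.
Precision τ = 1/σ² = 1/53.8² = 0.000345.

μ = -11.50, τ = 0.000345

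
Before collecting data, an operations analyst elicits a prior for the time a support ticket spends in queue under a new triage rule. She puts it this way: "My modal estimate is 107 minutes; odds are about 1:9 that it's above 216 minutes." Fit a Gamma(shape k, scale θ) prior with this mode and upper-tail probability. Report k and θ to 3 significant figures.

k ≈ 4.89, θ ≈ 27.5

Gamma(k,θ) with k>1 has mode (k−1)θ, so θ = 107/(k−1).
Need P(X < 216) = 0.9 with θ tied to k this way. Start at k = 2, θ = 107: P(X<216) ≈ 0.599.
Too low — raise k to concentrate. Iterating converges to k ≈ 4.89.
Then θ = 107/(4.89−1) ≈ 27.5.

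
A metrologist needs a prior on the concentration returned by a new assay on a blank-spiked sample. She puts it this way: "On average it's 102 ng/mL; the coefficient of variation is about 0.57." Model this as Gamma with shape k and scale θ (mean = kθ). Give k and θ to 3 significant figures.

For Gamma(k, scale θ): mean = kθ, variance = kθ², so CV = 1/√k.
CV = 0.57, hence k = 1/CV² = 3.08.
Then θ = mean/k = 102/3.08 = 33.1.

k ≈ 3.08, θ ≈ 33.1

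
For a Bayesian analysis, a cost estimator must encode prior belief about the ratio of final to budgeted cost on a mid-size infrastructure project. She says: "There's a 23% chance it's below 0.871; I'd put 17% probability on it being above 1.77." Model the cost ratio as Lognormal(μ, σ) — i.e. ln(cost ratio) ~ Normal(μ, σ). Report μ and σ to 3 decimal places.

μ ≈ 0.171, σ ≈ 0.419

If T ~ Lognormal(μ,σ) then ln T ~ Normal(μ,σ), so the p-quantile of ln T is μ + z_p·σ.
ln(0.871) = -0.1381 and ln(1.77) = 0.571; z_{0.23} = -0.7388, z_{0.83} = 0.9542.
σ = (0.571 − -0.1381)/(0.9542 − (-0.7388)) = 0.419.
μ = -0.1381 − (-0.7388)·0.419 = 0.171.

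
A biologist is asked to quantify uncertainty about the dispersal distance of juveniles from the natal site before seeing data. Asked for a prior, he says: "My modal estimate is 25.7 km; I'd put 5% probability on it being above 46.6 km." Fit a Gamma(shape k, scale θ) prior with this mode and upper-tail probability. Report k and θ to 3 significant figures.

k ≈ 8.87, θ ≈ 3.27

Gamma(k,θ) with k>1 has mode (k−1)θ, so θ = 25.7/(k−1).
Need P(X < 46.6) = 0.95 with θ tied to k this way. Start at k = 2, θ = 25.7: P(X<46.6) ≈ 0.541.
Too low — raise k to concentrate. Iterating converges to k ≈ 8.87.
Then θ = 25.7/(8.87−1) ≈ 3.27.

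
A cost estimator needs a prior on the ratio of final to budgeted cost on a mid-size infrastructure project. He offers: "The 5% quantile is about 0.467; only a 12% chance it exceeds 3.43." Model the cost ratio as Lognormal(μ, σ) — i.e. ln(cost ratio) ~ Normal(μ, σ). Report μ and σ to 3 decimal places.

μ ≈ 0.402, σ ≈ 0.707

If T ~ Lognormal(μ,σ) then ln T ~ Normal(μ,σ), so the p-quantile of ln T is μ + z_p·σ.
ln(0.467) = -0.7614 and ln(3.43) = 1.233; z_{0.05} = -1.645, z_{0.88} = 1.175.
σ = (1.233 − -0.7614)/(1.175 − (-1.645)) = 0.707.
μ = -0.7614 − (-1.645)·0.707 = 0.402.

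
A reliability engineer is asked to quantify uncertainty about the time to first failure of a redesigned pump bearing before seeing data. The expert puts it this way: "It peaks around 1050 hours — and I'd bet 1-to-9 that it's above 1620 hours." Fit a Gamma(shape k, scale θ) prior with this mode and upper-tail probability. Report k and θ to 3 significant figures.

Gamma(k,θ) with k>1 has mode (k−1)θ, so θ = 1050/(k−1).
Need P(X < 1620) = 0.9 with θ tied to k this way. Start at k = 2, θ = 1050: P(X<1620) ≈ 0.456.
Too low — raise k to concentrate. Iterating converges to k ≈ 10.9.
Then θ = 1050/(10.9−1) ≈ 106.

k ≈ 10.9, θ ≈ 106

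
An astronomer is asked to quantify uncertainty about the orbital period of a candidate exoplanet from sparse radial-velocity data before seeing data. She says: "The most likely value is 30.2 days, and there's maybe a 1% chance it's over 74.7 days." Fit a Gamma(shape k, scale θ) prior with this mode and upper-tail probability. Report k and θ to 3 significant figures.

Gamma(k,θ) with k>1 has mode (k−1)θ, so θ = 30.2/(k−1).
Need P(X < 74.7) = 0.99 with θ tied to k this way. Start at k = 2, θ = 30.2: P(X<74.7) ≈ 0.707.
Too low — raise k to concentrate. Iterating converges to k ≈ 6.74.
Then θ = 30.2/(6.74−1) ≈ 5.26.

k ≈ 6.74, θ ≈ 5.26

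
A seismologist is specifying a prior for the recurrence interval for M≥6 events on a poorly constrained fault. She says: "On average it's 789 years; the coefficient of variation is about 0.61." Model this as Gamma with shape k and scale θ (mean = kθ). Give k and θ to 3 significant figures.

For Gamma(k, scale θ): mean = kθ, variance = kθ², so CV = 1/√k.
CV = 0.61, hence k = 1/CV² = 2.69.
Then θ = mean/k = 789/2.69 = 294.

k ≈ 2.69, θ ≈ 294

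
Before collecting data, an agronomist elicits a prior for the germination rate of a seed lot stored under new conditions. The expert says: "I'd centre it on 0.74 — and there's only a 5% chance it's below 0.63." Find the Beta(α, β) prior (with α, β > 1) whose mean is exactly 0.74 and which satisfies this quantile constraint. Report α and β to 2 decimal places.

α ≈ 34.67, β ≈ 12.18

With mean 0.74 fixed, write α = 0.74s, β = 0.26s where s = α+β.
Need P(θ < 0.63) = 0.05 under Beta(0.74s, 0.26s). Normal approximation: (q−m)/√(m(1−m)/s) ≈ z_{0.05} = -1.64, so s ≈ 0.74·0.26·(-1.64)²/(0.63−0.74)² = 43.0.
At s = 43.0: P(θ<0.63) ≈ 0.057. Adjusting to match 0.05 gives s ≈ 46.86.
So α = 0.74·46.86 ≈ 34.67, β = 0.26·46.86 ≈ 12.18.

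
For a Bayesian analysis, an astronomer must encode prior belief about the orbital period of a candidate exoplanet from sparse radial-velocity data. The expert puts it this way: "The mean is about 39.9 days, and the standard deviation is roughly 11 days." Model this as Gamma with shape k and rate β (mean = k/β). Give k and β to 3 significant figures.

For Gamma(k, rate β): mean = k/β, variance = k/β², so CV = 1/√k.
CV = SD/mean = 11/39.9 = 0.2757, hence k = 1/CV² = 13.2.
Then β = k/mean = 13.2/39.9 = 0.33.

k ≈ 13.2, β ≈ 0.33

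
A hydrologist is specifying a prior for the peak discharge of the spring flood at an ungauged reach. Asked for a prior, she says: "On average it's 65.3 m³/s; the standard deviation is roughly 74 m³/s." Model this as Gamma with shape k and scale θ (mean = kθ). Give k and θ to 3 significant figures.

k ≈ 0.779, θ ≈ 83.9

For Gamma(k, scale θ): mean = kθ, variance = kθ², so CV = 1/√k.
CV = SD/mean = 74/65.3 = 1.133, hence k = 1/CV² = 0.779.
Then θ = mean/k = 65.3/0.779 = 83.9.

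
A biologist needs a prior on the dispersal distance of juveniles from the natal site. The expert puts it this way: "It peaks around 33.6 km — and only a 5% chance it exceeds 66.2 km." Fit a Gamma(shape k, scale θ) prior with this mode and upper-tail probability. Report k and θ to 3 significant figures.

Gamma(k,θ) with k>1 has mode (k−1)θ, so θ = 33.6/(k−1).
Need P(X < 66.2) = 0.95 with θ tied to k this way. Start at k = 2, θ = 33.6: P(X<66.2) ≈ 0.586.
Too low — raise k to concentrate. Iterating converges to k ≈ 7.03.
Then θ = 33.6/(7.03−1) ≈ 5.57.

k ≈ 7.03, θ ≈ 5.57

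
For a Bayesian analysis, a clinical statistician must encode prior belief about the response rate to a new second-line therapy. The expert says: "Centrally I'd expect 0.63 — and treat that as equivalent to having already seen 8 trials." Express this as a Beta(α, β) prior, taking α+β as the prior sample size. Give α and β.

α = 5.04, β = 2.96

Under the effective-sample-size interpretation, Beta(α, β) has prior mean α/(α+β) and prior sample size α+β.
So α+β = 8 and α/(α+β) = 0.63, giving α = 0.63·8 = 5.04 and β = 8 − 5.04 = 2.96.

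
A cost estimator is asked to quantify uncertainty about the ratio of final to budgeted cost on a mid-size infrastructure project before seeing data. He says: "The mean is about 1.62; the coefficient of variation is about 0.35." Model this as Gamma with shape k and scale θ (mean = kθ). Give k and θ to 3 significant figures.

k ≈ 8.16, θ ≈ 0.198

For Gamma(k, scale θ): mean = kθ, variance = kθ², so CV = 1/√k.
CV = 0.35, hence k = 1/CV² = 8.16.
Then θ = mean/k = 1.62/8.16 = 0.198.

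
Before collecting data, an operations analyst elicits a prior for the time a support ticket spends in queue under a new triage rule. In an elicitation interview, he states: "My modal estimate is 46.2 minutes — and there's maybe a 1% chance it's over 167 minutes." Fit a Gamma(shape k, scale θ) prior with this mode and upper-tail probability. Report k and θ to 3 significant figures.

k ≈ 3.6, θ ≈ 17.8

Gamma(k,θ) with k>1 has mode (k−1)θ, so θ = 46.2/(k−1).
Need P(X < 167) = 0.99 with θ tied to k this way. Start at k = 2, θ = 46.2: P(X<167) ≈ 0.876.
Too low — raise k to concentrate. Iterating converges to k ≈ 3.6.
Then θ = 46.2/(3.6−1) ≈ 17.8.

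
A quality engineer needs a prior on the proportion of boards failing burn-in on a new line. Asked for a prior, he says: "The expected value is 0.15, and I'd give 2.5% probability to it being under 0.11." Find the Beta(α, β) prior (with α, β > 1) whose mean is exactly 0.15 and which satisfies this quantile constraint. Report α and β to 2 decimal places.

α ≈ 40.44, β ≈ 229.17

With mean 0.15 fixed, write α = 0.15s, β = 0.85s where s = α+β.
Need P(θ < 0.11) = 0.025 under Beta(0.15s, 0.85s). Normal approximation: (q−m)/√(m(1−m)/s) ≈ z_{0.025} = -1.96, so s ≈ 0.15·0.85·(-1.96)²/(0.11−0.15)² = 306.1.
At s = 306.1: P(θ<0.11) ≈ 0.018. Adjusting to match 0.025 gives s ≈ 269.61.
So α = 0.15·269.61 ≈ 40.44, β = 0.85·269.61 ≈ 229.17.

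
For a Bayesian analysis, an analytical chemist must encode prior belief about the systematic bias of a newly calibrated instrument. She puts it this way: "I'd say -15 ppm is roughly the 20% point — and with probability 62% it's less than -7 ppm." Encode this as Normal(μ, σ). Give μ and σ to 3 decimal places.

μ = -9.130, σ = 6.974

For Normal(μ,σ), the p-quantile is μ + z_p·σ. Here z_{0.2} = -0.8416, z_{0.62} = 0.3055.
So -15 = μ − 0.8416σ and -7 = μ + 0.3055σ.
Subtracting: σ = (-7 − -15)/(0.3055 − (-0.8416)) = 6.974.
Then μ = -15 − (-0.8416)·6.974 = -9.130.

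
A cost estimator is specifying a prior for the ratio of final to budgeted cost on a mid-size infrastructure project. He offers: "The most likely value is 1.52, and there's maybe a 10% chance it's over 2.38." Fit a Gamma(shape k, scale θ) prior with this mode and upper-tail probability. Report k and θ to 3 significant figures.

Gamma(k,θ) with k>1 has mode (k−1)θ, so θ = 1.52/(k−1).
Need P(X < 2.38) = 0.9 with θ tied to k this way. Start at k = 2, θ = 1.52: P(X<2.38) ≈ 0.464.
Too low — raise k to concentrate. Iterating converges to k ≈ 10.3.
Then θ = 1.52/(10.3−1) ≈ 0.163.

k ≈ 10.3, θ ≈ 0.163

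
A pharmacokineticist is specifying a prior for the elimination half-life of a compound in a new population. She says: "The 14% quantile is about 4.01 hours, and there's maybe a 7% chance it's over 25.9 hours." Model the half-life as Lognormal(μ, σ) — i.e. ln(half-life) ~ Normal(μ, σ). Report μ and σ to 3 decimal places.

If T ~ Lognormal(μ,σ) then ln T ~ Normal(μ,σ), so the p-quantile of ln T is μ + z_p·σ.
ln(4.01) = 1.389 and ln(25.9) = 3.254; z_{0.14} = -1.08, z_{0.93} = 1.476.
σ = (3.254 − 1.389)/(1.476 − (-1.08)) = 0.730.
μ = 1.389 − (-1.08)·0.730 = 2.177.

μ ≈ 2.177, σ ≈ 0.730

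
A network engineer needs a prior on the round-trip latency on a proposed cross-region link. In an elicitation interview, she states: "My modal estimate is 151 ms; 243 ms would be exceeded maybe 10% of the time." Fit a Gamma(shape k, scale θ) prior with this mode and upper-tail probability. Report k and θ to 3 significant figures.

Gamma(k,θ) with k>1 has mode (k−1)θ, so θ = 151/(k−1).
Need P(X < 243) = 0.9 with θ tied to k this way. Start at k = 2, θ = 151: P(X<243) ≈ 0.478.
Too low — raise k to concentrate. Iterating converges to k ≈ 9.31.
Then θ = 151/(9.31−1) ≈ 18.2.

k ≈ 9.31, θ ≈ 18.2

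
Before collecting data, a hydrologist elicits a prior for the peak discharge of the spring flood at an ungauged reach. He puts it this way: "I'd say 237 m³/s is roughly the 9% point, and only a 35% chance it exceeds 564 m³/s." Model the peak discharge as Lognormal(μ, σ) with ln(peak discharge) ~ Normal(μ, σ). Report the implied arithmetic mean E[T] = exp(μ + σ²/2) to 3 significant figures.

If T ~ Lognormal(μ,σ) then ln T ~ Normal(μ,σ), so the p-quantile of ln T is μ + z_p·σ.
ln(237) = 5.468 and ln(564) = 6.335; z_{0.09} = -1.341, z_{0.65} = 0.3853.
σ = (6.335 − 5.468)/(0.3853 − (-1.341)) = 0.502.
μ = 5.468 − (-1.341)·0.502 = 6.142.
E[T] = exp(μ + σ²/2) = exp(6.142 + 0.1261) = 527 m³/s.

E[T] ≈ 527 m³/s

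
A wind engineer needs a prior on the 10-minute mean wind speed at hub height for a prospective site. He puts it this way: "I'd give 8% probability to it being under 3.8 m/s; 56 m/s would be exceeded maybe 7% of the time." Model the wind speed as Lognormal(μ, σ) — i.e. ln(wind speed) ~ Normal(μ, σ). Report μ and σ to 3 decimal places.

μ ≈ 2.647, σ ≈ 0.934

If T ~ Lognormal(μ,σ) then ln T ~ Normal(μ,σ), so the p-quantile of ln T is μ + z_p·σ.
ln(3.8) = 1.335 and ln(56) = 4.025; z_{0.08} = -1.405, z_{0.93} = 1.476.
σ = (4.025 − 1.335)/(1.476 − (-1.405)) = 0.934.
μ = 1.335 − (-1.405)·0.934 = 2.647.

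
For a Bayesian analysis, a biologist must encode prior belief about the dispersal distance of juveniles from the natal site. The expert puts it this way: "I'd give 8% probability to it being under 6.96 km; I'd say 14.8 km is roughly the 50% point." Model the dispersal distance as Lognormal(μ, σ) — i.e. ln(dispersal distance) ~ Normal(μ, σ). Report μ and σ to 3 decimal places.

If T ~ Lognormal(μ,σ) then ln T ~ Normal(μ,σ), so the p-quantile of ln T is μ + z_p·σ.
ln(6.96) = 1.94 and ln(14.8) = 2.695; z_{0.08} = -1.405, z_{0.5} = 0.
σ = (2.695 − 1.94)/(0 − (-1.405)) = 0.537.
μ = 1.94 − (-1.405)·0.537 = 2.695.

μ ≈ 2.695, σ ≈ 0.537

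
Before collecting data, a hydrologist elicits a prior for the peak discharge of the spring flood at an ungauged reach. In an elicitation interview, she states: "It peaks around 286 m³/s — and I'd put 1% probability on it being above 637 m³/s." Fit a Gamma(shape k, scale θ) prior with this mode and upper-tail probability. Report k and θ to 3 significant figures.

k ≈ 8.5, θ ≈ 38.1

Gamma(k,θ) with k>1 has mode (k−1)θ, so θ = 286/(k−1).
Need P(X < 637) = 0.99 with θ tied to k this way. Start at k = 2, θ = 286: P(X<637) ≈ 0.652.
Too low — raise k to concentrate. Iterating converges to k ≈ 8.5.
Then θ = 286/(8.5−1) ≈ 38.1.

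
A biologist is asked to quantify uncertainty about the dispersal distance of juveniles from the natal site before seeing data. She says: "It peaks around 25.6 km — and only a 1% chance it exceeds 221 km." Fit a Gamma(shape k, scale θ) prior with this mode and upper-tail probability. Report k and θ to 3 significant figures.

k ≈ 1.7, θ ≈ 36.4

Gamma(k,θ) with k>1 has mode (k−1)θ, so θ = 25.6/(k−1).
Need P(X < 221) = 0.99 with θ tied to k this way. Start at k = 2, θ = 25.6: P(X<221) ≈ 0.998.
Too high — lower k to spread out. Iterating converges to k ≈ 1.7.
Then θ = 25.6/(1.7−1) ≈ 36.4.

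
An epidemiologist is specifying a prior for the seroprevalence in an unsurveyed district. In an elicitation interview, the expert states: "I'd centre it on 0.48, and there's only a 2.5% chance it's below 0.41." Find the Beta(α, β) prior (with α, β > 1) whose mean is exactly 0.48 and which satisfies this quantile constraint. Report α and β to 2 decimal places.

With mean 0.48 fixed, write α = 0.48s, β = 0.52s where s = α+β.
Need P(θ < 0.41) = 0.025 under Beta(0.48s, 0.52s). Normal approximation: (q−m)/√(m(1−m)/s) ≈ z_{0.025} = -1.96, so s ≈ 0.48·0.52·(-1.96)²/(0.41−0.48)² = 195.7.
At s = 195.7: P(θ<0.41) ≈ 0.024. Adjusting to match 0.025 gives s ≈ 193.16.
So α = 0.48·193.16 ≈ 92.72, β = 0.52·193.16 ≈ 100.44.

α ≈ 92.72, β ≈ 100.44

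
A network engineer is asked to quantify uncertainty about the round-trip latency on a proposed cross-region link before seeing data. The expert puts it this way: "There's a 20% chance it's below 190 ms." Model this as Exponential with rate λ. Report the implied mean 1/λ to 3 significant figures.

mean ≈ 851 ms

P(T < 190.0) = 1 − e^(−λ·190.0) = 0.2, so λ = −ln(1−0.2)/190.0 = −ln(0.8)/190.0 = 0.00117.
Mean = 1/λ = 851 ms.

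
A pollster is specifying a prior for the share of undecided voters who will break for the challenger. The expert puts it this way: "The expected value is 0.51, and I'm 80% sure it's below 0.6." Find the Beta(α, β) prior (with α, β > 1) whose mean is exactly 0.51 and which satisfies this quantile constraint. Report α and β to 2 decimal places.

α ≈ 11.24, β ≈ 10.79

With mean 0.51 fixed, write α = 0.51s, β = 0.49s where s = α+β.
Need P(θ < 0.6) = 0.8 under Beta(0.51s, 0.49s). Normal approximation: (q−m)/√(m(1−m)/s) ≈ z_{0.8} = 0.842, so s ≈ 0.51·0.49·(0.842)²/(0.6−0.51)² = 21.9.
At s = 21.9: P(θ<0.6) ≈ 0.799. Adjusting to match 0.8 gives s ≈ 22.03.
So α = 0.51·22.03 ≈ 11.24, β = 0.49·22.03 ≈ 10.79.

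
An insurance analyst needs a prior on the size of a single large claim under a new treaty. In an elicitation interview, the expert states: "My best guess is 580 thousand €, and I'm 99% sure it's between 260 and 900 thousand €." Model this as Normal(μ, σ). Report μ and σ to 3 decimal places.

A symmetric 99% interval runs μ ± z·σ with z = 2.576.
Half-width = 320, so σ = 320/2.576 = 124.232.
μ is the stated best guess, 580.000.

μ = 580.000, σ = 124.232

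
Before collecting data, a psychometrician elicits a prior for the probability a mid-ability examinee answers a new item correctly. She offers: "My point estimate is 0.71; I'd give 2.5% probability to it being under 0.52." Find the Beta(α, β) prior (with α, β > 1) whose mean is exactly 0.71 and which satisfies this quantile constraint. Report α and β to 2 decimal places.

With mean 0.71 fixed, write α = 0.71s, β = 0.29s where s = α+β.
Need P(θ < 0.52) = 0.025 under Beta(0.71s, 0.29s). Normal approximation: (q−m)/√(m(1−m)/s) ≈ z_{0.025} = -1.96, so s ≈ 0.71·0.29·(-1.96)²/(0.52−0.71)² = 21.9.
At s = 21.9: P(θ<0.52) ≈ 0.032. Adjusting to match 0.025 gives s ≈ 24.55.
So α = 0.71·24.55 ≈ 17.43, β = 0.29·24.55 ≈ 7.12.

α ≈ 17.43, β ≈ 7.12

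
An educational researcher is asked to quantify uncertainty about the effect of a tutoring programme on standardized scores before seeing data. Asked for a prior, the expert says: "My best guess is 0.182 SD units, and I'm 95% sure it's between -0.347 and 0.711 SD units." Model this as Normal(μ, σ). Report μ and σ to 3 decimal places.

A symmetric 95% interval runs μ ± z·σ with z = 1.96.
Half-width = 0.529, so σ = 0.529/1.96 = 0.270.
μ is the stated best guess, 0.182.

μ = 0.182, σ = 0.270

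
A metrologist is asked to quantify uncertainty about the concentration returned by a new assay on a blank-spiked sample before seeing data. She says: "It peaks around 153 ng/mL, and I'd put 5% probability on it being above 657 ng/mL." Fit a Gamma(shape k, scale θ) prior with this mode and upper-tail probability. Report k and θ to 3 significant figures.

k ≈ 2.17, θ ≈ 131

Gamma(k,θ) with k>1 has mode (k−1)θ, so θ = 153/(k−1).
Need P(X < 657) = 0.95 with θ tied to k this way. Start at k = 2, θ = 153: P(X<657) ≈ 0.928.
Too low — raise k to concentrate. Iterating converges to k ≈ 2.17.
Then θ = 153/(2.17−1) ≈ 131.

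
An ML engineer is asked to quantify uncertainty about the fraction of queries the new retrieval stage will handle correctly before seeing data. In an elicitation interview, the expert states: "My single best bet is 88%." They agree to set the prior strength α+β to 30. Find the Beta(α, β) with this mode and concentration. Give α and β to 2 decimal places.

α = 25.64, β = 4.36

For α,β > 1 the Beta mode is (α−1)/(α+β−2). With α+β = 30, the mode is (α−1)/28.
Set (α−1)/28 = 0.88 → α = 1 + 0.88·28 = 25.64.
β = 30 − α = 4.36.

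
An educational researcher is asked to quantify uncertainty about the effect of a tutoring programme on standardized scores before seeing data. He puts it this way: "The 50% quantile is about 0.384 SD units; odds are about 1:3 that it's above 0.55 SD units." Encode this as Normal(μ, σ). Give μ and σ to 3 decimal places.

μ = 0.384, σ = 0.246

For Normal(μ,σ), the p-quantile is μ + z_p·σ. Here z_{0.5} = 0, z_{0.75} = 0.6745.
So 0.384 = μ + 0σ and 0.55 = μ + 0.6745σ.
Subtracting: σ = (0.55 − 0.384)/(0.6745 − (0)) = 0.246.
Then μ = 0.384 − (0)·0.246 = 0.384.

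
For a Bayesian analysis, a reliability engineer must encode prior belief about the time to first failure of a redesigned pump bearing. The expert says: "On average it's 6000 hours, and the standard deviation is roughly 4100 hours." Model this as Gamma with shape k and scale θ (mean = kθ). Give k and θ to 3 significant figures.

For Gamma(k, scale θ): mean = kθ, variance = kθ², so CV = 1/√k.
CV = SD/mean = 4100/6000 = 0.6833, hence k = 1/CV² = 2.14.
Then θ = mean/k = 6000/2.14 = 2800.

k ≈ 2.14, θ ≈ 2800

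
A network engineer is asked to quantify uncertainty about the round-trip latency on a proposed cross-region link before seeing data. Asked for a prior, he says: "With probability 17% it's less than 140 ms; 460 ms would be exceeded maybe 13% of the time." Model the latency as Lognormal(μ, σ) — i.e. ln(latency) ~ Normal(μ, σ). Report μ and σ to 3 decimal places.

μ ≈ 5.487, σ ≈ 0.572

If T ~ Lognormal(μ,σ) then ln T ~ Normal(μ,σ), so the p-quantile of ln T is μ + z_p·σ.
ln(140) = 4.942 and ln(460) = 6.131; z_{0.17} = -0.9542, z_{0.87} = 1.126.
σ = (6.131 − 4.942)/(1.126 − (-0.9542)) = 0.572.
μ = 4.942 − (-0.9542)·0.572 = 5.487.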